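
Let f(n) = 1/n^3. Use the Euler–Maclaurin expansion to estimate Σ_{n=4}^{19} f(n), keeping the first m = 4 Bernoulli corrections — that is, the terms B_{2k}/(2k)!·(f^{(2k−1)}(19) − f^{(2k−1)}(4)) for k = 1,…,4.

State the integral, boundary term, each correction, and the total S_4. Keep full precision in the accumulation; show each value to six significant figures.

∫_4^19 1/x^3 dx evaluates to 0.0298650.
Boundary: ½(f(4) + f(19)) = ½(0.0156250 + 0.000145794) = 0.00788540.
Running total after boundary: 0.0377504.
k=1: B_{2}/(2)! × [f^{(1)}(19) − f^{(1)}(4)] = 1/12 × (-2.30201e-05 − (-0.0117188)) = 0.000974644.
Partial sum through k=1: 0.0387250.
k=2: B_{4}/(4)! × [f^{(3)}(19) − f^{(3)}(4)] = −1/720 × (-1.27535e-06 − (-0.0146484)) = -2.03433e-05.
Partial sum through k=2: 0.0387047.
k=3: B_{6}/(6)! × [f^{(5)}(19) − f^{(5)}(4)] = 1/30240 × (-1.48379e-07 − (-0.0384521)) = 1.27156e-06.
Partial sum through k=3: 0.0387059.
k=4: B_{8}/(8)! × [f^{(7)}(19) − f^{(7)}(4)] = −1/1209600 × (-2.95935e-08 − (-0.173035)) = -1.43051e-07.

S_4 ≈ 0.0387058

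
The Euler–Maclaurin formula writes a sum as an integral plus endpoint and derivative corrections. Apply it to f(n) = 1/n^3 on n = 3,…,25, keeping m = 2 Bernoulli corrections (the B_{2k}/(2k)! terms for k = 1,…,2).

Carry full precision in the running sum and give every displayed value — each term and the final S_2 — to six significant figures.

The integral term ∫_3^25 1/x^3 dx = 0.0547556.
Boundary: ½(f(3) + f(25)) = ½(0.0370370 + 6.40000e-05) = 0.0185505.
Running total after boundary: 0.0733061.
Correction k=1: B_{2}/2! · (f^{(1)}(25) − f^{(1)}(3)) = 1/12 · (-7.68000e-06 − (-0.0370370)) = 0.00308578.
Running total after k=1: 0.0763919.
Correction k=2: B_{4}/4! · (f^{(3)}(25) − f^{(3)}(3)) = −1/720 · (-2.45760e-07 − (-0.0823045)) = -0.000114312.

S_2 ≈ 0.0762775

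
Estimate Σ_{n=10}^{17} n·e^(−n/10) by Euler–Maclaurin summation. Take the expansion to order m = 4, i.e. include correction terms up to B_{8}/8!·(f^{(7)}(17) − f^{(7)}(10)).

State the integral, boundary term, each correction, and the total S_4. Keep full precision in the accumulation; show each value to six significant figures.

S_4 ≈ 27.6329

∫_10^17 x·e^(−x/10) dx evaluates to 24.2513.
Boundary: ½(f(10) + f(17)) = ½(3.67879 + 3.10562) = 3.39221.
So far: 27.6435.
Correction k=1: B_{2}/2! · (f^{(1)}(17) − f^{(1)}(10)) = 1/12 · (-0.127878 − 0.00000) = -0.0106565.
After k=1: 27.6329.
Correction k=2: B_{4}/4! · (f^{(3)}(17) − f^{(3)}(10)) = −1/720 · (0.00237489 − 0.00735759) = 6.92042e-06.
After k=2: 27.6329.
Correction k=3: B_{6}/6! · (f^{(5)}(17) − f^{(5)}(10)) = 1/30240 · (6.02856e-05 − 0.000147152) = -2.87256e-09.
After k=3: 27.6329.
Correction k=4: B_{8}/8! · (f^{(7)}(17) − f^{(7)}(10)) = −1/1209600 · (9.68223e-07 − 2.20728e-06) = 1.02435e-12.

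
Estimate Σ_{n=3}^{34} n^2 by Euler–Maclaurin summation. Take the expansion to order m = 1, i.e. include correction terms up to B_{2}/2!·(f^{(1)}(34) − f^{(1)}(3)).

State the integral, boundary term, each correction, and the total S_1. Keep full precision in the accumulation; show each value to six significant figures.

Integral: ∫_3^34 x^2 dx = 13092.3.
Boundary: ½(f(3) + f(34)) = ½(9.00000 + 1156.00) = 582.500.
Integral + boundary = 13674.8.
Correction k=1: B_{2}/2! · (f^{(1)}(34) − f^{(1)}(3)) = 1/12 · (68.0000 − 6.00000) = 5.16667.

S_1 ≈ 13680.0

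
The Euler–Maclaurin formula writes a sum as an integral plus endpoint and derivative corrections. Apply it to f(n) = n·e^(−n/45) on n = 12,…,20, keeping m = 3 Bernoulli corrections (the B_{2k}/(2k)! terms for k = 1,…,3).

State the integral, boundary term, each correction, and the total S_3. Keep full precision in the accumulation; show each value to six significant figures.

The integral term ∫_12^20 x·e^(−x/45) dx = 89.1536.
Boundary: ½(f(12) + f(20)) = ½(9.19114 + 12.8236) = 11.0074.
Running total after boundary: 100.161.
k=1: B_{2}/(2)! × [f^{(1)}(20) − f^{(1)}(12)] = 1/12 × (0.356211 − 0.561681) = -0.0171225.
Partial sum through k=1: 100.144.
k=2: B_{4}/(4)! × [f^{(3)}(20) − f^{(3)}(12)] = −1/720 × (0.000809171 − 0.00103385) = 3.12048e-07.
Partial sum through k=2: 100.144.
k=3: B_{6}/(6)! × [f^{(5)}(20) − f^{(5)}(12)] = 1/30240 × (7.12314e-07 − 8.84108e-07) = -5.68101e-12.

S_3 ≈ 100.144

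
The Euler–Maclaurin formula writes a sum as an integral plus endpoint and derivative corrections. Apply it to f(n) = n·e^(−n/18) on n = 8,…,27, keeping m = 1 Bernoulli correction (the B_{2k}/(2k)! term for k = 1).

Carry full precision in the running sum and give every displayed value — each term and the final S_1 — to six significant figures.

Integral: ∫_8^27 x·e^(−x/18) dx = 119.337.
Endpoint term: (f(8) + f(27))/2 = (5.12944 + 6.02451)/2 = 5.57698.
Running total after boundary: 124.914.
Order-1 term: 1/12 · (-0.111565 − 0.356211) = -0.0389814.

S_1 ≈ 124.875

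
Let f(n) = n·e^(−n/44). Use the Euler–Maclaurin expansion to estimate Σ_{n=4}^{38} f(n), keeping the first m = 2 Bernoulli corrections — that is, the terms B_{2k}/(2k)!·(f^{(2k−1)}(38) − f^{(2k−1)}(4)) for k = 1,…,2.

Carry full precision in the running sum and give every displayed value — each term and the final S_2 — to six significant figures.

Integral: ∫_4^38 x·e^(−x/44) dx = 407.242.
Boundary: ½(f(4) + f(38)) = ½(3.65240 + 16.0218) = 9.83710.
Running total after boundary: 417.079.
Correction k=1: B_{2}/2! · (f^{(1)}(38) − f^{(1)}(4)) = 1/12 · (0.0574945 − 0.830092) = -0.0643831.
After k=1: 417.014.
Correction k=2: B_{4}/4! · (f^{(3)}(38) − f^{(3)}(4)) = −1/720 · (0.000465262 − 0.00137205) = 1.25943e-06.

S_2 ≈ 417.014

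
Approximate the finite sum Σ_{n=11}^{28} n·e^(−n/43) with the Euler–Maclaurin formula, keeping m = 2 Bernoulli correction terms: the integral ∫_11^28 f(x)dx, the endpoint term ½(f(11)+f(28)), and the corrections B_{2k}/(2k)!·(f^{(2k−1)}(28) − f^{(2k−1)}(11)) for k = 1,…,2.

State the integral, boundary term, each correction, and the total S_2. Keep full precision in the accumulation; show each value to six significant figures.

∫_11^28 x·e^(−x/43) dx evaluates to 205.939.
Boundary: ½(f(11) + f(28)) = ½(8.51715 + 14.6003) = 11.5587.
Running total after boundary: 217.497.
Correction k=1: B_{2}/2! · (f^{(1)}(28) − f^{(1)}(11)) = 1/12 · (0.181897 − 0.576213) = -0.0328596.
After k=1: 217.464.
Correction k=2: B_{4}/4! · (f^{(3)}(28) − f^{(3)}(11)) = −1/720 · (0.000662399 − 0.00114915) = 6.76048e-07.

S_2 ≈ 217.464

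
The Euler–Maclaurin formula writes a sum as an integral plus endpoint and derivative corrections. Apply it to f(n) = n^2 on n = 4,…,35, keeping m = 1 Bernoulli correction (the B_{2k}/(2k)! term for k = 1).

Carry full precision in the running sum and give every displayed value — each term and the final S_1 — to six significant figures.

Integral: ∫_4^35 x^2 dx = 14270.3.
Endpoint term: (f(4) + f(35))/2 = (16.0000 + 1225.00)/2 = 620.500.
Integral + boundary = 14890.8.
Order-1 term: 1/12 · (70.0000 − 8.00000) = 5.16667.

S_1 ≈ 14896.0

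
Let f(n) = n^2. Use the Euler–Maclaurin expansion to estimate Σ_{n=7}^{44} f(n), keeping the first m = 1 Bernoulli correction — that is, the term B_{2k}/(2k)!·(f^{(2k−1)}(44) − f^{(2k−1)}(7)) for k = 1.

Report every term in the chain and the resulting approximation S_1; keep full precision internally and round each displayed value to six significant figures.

The integral term ∫_7^44 x^2 dx = 28280.3.
Boundary: ½(f(7) + f(44)) = ½(49.0000 + 1936.00) = 992.500.
Running total after boundary: 29272.8.
k=1: B_{2}/(2)! × [f^{(1)}(44) − f^{(1)}(7)] = 1/12 × (88.0000 − 14.0000) = 6.16667.

S_1 ≈ 29279.0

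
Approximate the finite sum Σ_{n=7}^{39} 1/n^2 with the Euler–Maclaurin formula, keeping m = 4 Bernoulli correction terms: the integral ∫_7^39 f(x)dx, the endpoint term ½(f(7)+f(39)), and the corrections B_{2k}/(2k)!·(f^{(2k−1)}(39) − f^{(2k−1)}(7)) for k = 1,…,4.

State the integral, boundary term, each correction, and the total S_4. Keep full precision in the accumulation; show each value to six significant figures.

∫_7^39 1/x^2 dx evaluates to 0.117216.
½[f(7) + f(39)] = ½[0.0204082 + 0.000657462] = 0.0105328.
Running total after boundary: 0.127749.
Order-1 term: 1/12 · (-3.37160e-05 − (-0.00583090)) = 0.000483099.
Running total after k=1: 0.128232.
Order-2 term: −1/720 · (-2.66004e-07 − (-0.00142798)) = -1.98293e-06.
Running total after k=2: 0.128230.
Order-3 term: 1/30240 · (-5.24663e-09 − (-0.000874271)) = 2.89109e-08.
Running total after k=3: 0.128230.
Order-4 term: −1/1209600 · (-1.93170e-10 − (-0.000999167)) = -8.26031e-10.

S_4 ≈ 0.128230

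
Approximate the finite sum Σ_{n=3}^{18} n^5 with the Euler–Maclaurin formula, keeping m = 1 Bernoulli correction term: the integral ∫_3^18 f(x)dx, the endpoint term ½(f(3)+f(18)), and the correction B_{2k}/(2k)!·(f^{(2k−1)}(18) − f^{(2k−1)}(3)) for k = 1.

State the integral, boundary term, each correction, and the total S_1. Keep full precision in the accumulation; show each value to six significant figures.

S_1 ≈ 6.65719e+06

The integral term ∫_3^18 x^5 dx = 5.66858e+06.
½[f(3) + f(18)] = ½[243.000 + 1.88957e+06] = 944906.
Running total after boundary: 6.61349e+06.
Order-1 term: 1/12 · (524880 − 405.000) = 43706.2.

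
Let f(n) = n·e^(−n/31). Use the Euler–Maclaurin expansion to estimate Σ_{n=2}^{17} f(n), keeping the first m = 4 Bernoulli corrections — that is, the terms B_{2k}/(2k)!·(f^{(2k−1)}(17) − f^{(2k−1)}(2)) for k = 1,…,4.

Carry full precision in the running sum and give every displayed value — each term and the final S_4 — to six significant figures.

S_4 ≈ 104.995

The integral term ∫_2^17 x·e^(−x/31) dx = 99.1969.
Boundary: ½(f(2) + f(17)) = ½(1.87504 + 9.82398) = 5.84951.
Integral + boundary = 105.046.
Correction k=1: B_{2}/2! · (f^{(1)}(17) − f^{(1)}(2)) = 1/12 · (0.260979 − 0.877036) = -0.0513381.
Running total after k=1: 104.995.
Correction k=2: B_{4}/4! · (f^{(3)}(17) − f^{(3)}(2)) = −1/720 · (0.00147424 − 0.00286376) = 1.92990e-06.
Running total after k=2: 104.995.
Correction k=3: B_{6}/6! · (f^{(5)}(17) − f^{(5)}(2)) = 1/30240 · (2.78554e-06 − 5.01030e-06) = -7.35703e-11.
Running total after k=3: 104.995.
Correction k=4: B_{8}/8! · (f^{(7)}(17) − f^{(7)}(2)) = −1/1209600 · (4.20084e-09 − 7.32635e-09) = 2.58392e-15.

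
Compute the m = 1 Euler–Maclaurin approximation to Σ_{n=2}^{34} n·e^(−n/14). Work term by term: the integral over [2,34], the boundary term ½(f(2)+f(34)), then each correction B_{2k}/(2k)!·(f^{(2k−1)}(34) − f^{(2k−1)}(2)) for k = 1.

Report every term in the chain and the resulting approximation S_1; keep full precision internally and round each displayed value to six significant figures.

∫_2^34 x·e^(−x/14) dx evaluates to 134.935.
Endpoint term: (f(2) + f(34))/2 = (1.73376 + 2.99753)/2 = 2.36564.
Integral + boundary = 137.301.
k=1: B_{2}/(2)! × [f^{(1)}(34) − f^{(1)}(2)] = 1/12 × (-0.125947 − 0.743038) = -0.0724154.

S_1 ≈ 137.229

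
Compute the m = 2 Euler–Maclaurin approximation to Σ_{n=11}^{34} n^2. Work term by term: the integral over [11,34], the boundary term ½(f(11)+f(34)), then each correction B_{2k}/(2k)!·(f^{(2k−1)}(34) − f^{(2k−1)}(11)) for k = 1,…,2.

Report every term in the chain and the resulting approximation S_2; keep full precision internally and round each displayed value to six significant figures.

S_2 ≈ 13300.0

Integral: ∫_11^34 x^2 dx = 12657.7.
Boundary: ½(f(11) + f(34)) = ½(121.000 + 1156.00) = 638.500.
Integral + boundary = 13296.2.
k=1: B_{2}/(2)! × [f^{(1)}(34) − f^{(1)}(11)] = 1/12 × (68.0000 − 22.0000) = 3.83333.
After k=1: 13300.0.
k=2: B_{4}/(4)! × [f^{(3)}(34) − f^{(3)}(11)] = −1/720 × (0.00000 − 0.00000) = 0.00000.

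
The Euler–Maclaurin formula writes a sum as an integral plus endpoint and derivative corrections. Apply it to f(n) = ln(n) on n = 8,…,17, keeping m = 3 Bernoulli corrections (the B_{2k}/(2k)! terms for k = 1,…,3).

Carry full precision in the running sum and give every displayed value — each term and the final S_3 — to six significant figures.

Integral: ∫_8^17 ln(x) dx = 22.5291.
½[f(8) + f(17)] = ½[2.07944 + 2.83321] = 2.45633.
So far: 24.9854.
Correction k=1: B_{2}/2! · (f^{(1)}(17) − f^{(1)}(8)) = 1/12 · (0.0588235 − 0.125000) = -0.00551471.
Partial sum through k=1: 24.9799.
Correction k=2: B_{4}/4! · (f^{(3)}(17) − f^{(3)}(8)) = −1/720 · (0.000407083 − 0.00390625) = 4.85995e-06.
Partial sum through k=2: 24.9799.
Correction k=3: B_{6}/6! · (f^{(5)}(17) − f^{(5)}(8)) = 1/30240 · (1.69031e-05 − 0.000732422) = -2.36613e-08.

S_3 ≈ 24.9799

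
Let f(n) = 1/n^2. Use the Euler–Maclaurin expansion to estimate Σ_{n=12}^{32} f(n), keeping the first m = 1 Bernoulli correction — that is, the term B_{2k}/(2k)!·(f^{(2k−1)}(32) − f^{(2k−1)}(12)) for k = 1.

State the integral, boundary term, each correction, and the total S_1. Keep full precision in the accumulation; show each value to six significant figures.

S_1 ≈ 0.0561352

Integral: ∫_12^32 1/x^2 dx = 0.0520833.
½[f(12) + f(32)] = ½[0.00694444 + 0.000976562] = 0.00396050.
So far: 0.0560438.
k=1: B_{2}/(2)! × [f^{(1)}(32) − f^{(1)}(12)] = 1/12 × (-6.10352e-05 − (-0.00115741)) = 9.13644e-05.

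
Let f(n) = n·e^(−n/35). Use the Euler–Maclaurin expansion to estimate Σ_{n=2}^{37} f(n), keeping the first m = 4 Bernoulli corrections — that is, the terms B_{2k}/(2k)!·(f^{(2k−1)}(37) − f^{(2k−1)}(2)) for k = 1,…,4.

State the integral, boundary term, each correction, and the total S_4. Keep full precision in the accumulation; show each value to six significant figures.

The integral term ∫_2^37 x·e^(−x/35) dx = 347.508.
Endpoint term: (f(2) + f(37))/2 = (1.88892 + 12.8555)/2 = 7.37223.
So far: 354.880.
k=1: B_{2}/(2)! × [f^{(1)}(37) − f^{(1)}(2)] = 1/12 × (-0.0198541 − 0.890490) = -0.0758620.
Running total after k=1: 354.804.
k=2: B_{4}/(4)! × [f^{(3)}(37) − f^{(3)}(2)] = −1/720 × (0.000551053 − 0.00226890) = 2.38591e-06.
Running total after k=2: 354.804.
k=3: B_{6}/(6)! × [f^{(5)}(37) − f^{(5)}(2)] = 1/30240 × (9.12909e-07 − 3.11092e-06) = -7.26856e-11.
Running total after k=3: 354.804.
k=4: B_{8}/(8)! × [f^{(7)}(37) − f^{(7)}(2)] = −1/1209600 × (1.12325e-09 − 3.56708e-09) = 2.02037e-15.

S_4 ≈ 354.804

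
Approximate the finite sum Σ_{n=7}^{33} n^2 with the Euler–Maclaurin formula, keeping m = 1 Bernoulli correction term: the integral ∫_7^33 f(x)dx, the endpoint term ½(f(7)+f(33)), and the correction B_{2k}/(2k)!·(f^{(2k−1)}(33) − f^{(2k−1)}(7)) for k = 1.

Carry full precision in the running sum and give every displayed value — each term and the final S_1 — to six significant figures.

S_1 ≈ 12438.0

∫_7^33 x^2 dx evaluates to 11864.7.
½[f(7) + f(33)] = ½[49.0000 + 1089.00] = 569.000.
So far: 12433.7.
Correction k=1: B_{2}/2! · (f^{(1)}(33) − f^{(1)}(7)) = 1/12 · (66.0000 − 14.0000) = 4.33333.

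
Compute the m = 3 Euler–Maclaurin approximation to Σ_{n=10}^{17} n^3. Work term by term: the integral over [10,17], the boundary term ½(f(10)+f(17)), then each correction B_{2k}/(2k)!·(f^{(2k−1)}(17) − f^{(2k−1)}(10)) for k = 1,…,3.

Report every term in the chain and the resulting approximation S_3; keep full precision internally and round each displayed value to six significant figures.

S_3 ≈ 21384.0

∫_10^17 x^3 dx evaluates to 18380.2.
Boundary: ½(f(10) + f(17)) = ½(1000.00 + 4913.00) = 2956.50.
So far: 21336.8.
Correction k=1: B_{2}/2! · (f^{(1)}(17) − f^{(1)}(10)) = 1/12 · (867.000 − 300.000) = 47.2500.
Partial sum through k=1: 21384.0.
Correction k=2: B_{4}/4! · (f^{(3)}(17) − f^{(3)}(10)) = −1/720 · (6.00000 − 6.00000) = 0.00000.
Partial sum through k=2: 21384.0.
Correction k=3: B_{6}/6! · (f^{(5)}(17) − f^{(5)}(10)) = 1/30240 · (0.00000 − 0.00000) = 0.00000.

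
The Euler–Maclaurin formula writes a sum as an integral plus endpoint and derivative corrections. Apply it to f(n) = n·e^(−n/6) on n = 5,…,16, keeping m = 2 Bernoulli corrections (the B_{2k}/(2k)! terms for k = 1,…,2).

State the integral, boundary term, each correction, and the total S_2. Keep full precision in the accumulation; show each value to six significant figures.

S_2 ≈ 21.1384

The integral term ∫_5^16 x·e^(−x/6) dx = 19.5117.
½[f(5) + f(16)] = ½[2.17299 + 1.11174] = 1.64236.
Running total after boundary: 21.1540.
k=1: B_{2}/(2)! × [f^{(1)}(16) − f^{(1)}(5)] = 1/12 × (-0.115806 − 0.0724330) = -0.0156866.
Partial sum through k=1: 21.1383.
k=2: B_{4}/(4)! × [f^{(3)}(16) − f^{(3)}(5)] = −1/720 × (0.000643365 − 0.0261564) = 3.54347e-05.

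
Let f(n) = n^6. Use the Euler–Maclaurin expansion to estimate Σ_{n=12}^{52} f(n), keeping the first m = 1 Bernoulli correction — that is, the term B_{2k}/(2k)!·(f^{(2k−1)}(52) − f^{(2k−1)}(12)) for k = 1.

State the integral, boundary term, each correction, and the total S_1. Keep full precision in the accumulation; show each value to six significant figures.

S_1 ≈ 1.56939e+11

∫_12^52 x^6 dx evaluates to 1.46862e+11.
Endpoint term: (f(12) + f(52))/2 = (2.98598e+06 + 1.97706e+10)/2 = 9.88680e+09.
So far: 1.56749e+11.
k=1: B_{2}/(2)! × [f^{(1)}(52) − f^{(1)}(12)] = 1/12 × (2.28122e+09 − 1.49299e+06) = 1.89978e+08.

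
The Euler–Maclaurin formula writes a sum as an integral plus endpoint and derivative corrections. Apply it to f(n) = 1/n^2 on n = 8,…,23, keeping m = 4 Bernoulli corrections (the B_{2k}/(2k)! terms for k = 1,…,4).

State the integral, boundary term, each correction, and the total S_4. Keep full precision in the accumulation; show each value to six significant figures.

S_4 ≈ 0.0905902

Integral: ∫_8^23 1/x^2 dx = 0.0815217.
½[f(8) + f(23)] = ½[0.0156250 + 0.00189036] = 0.00875768.
So far: 0.0902794.
Order-1 term: 1/12 · (-0.000164379 − (-0.00390625)) = 0.000311823.
Running total after k=1: 0.0905912.
Order-2 term: −1/720 · (-3.72883e-06 − (-0.000732422)) = -1.01207e-06.
Running total after k=2: 0.0905902.
Order-3 term: 1/30240 · (-2.11465e-07 − (-0.000343323)) = 1.13463e-08.
Running total after k=3: 0.0905902.
Order-4 term: −1/1209600 · (-2.23857e-08 − (-0.000300407)) = -2.48334e-10.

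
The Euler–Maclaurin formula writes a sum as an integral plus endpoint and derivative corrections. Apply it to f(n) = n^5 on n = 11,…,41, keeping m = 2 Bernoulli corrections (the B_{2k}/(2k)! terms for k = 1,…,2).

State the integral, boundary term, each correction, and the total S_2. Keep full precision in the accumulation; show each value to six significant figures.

S_2 ≈ 8.50569e+08

The integral term ∫_11^41 x^5 dx = 7.91389e+08.
Boundary: ½(f(11) + f(41)) = ½(161051 + 1.15856e+08) = 5.80086e+07.
So far: 8.49397e+08.
Correction k=1: B_{2}/2! · (f^{(1)}(41) − f^{(1)}(11)) = 1/12 · (1.41288e+07 − 73205.0) = 1.17130e+06.
After k=1: 8.50569e+08.
Correction k=2: B_{4}/4! · (f^{(3)}(41) − f^{(3)}(11)) = −1/720 · (100860 − 7260.00) = -130.000.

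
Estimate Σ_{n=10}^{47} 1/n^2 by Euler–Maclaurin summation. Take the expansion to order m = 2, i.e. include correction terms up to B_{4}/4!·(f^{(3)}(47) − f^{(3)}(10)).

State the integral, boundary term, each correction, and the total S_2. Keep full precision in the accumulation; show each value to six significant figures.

∫_10^47 1/x^2 dx evaluates to 0.0787234.
Endpoint term: (f(10) + f(47))/2 = (0.0100000 + 0.000452694)/2 = 0.00522635.
Running total after boundary: 0.0839498.
Order-1 term: 1/12 · (-1.92636e-05 − (-0.00200000)) = 0.000165061.
Partial sum through k=1: 0.0841148.
Order-2 term: −1/720 · (-1.04646e-07 − (-0.000240000)) = -3.33188e-07.

S_2 ≈ 0.0841145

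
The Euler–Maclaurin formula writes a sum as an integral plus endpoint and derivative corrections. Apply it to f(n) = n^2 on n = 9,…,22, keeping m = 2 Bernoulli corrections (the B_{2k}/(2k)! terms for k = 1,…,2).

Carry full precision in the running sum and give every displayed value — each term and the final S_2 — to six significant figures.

S_2 ≈ 3591.00

Integral: ∫_9^22 x^2 dx = 3306.33.
Endpoint term: (f(9) + f(22))/2 = (81.0000 + 484.000)/2 = 282.500.
Integral + boundary = 3588.83.
k=1: B_{2}/(2)! × [f^{(1)}(22) − f^{(1)}(9)] = 1/12 × (44.0000 − 18.0000) = 2.16667.
After k=1: 3591.00.
k=2: B_{4}/(4)! × [f^{(3)}(22) − f^{(3)}(9)] = −1/720 × (0.00000 − 0.00000) = 0.00000.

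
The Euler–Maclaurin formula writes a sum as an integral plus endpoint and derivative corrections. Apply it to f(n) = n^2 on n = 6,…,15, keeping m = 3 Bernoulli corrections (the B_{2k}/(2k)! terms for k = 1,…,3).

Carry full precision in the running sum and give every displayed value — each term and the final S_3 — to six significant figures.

S_3 ≈ 1185.00

The integral term ∫_6^15 x^2 dx = 1053.00.
½[f(6) + f(15)] = ½[36.0000 + 225.000] = 130.500.
Running total after boundary: 1183.50.
k=1: B_{2}/(2)! × [f^{(1)}(15) − f^{(1)}(6)] = 1/12 × (30.0000 − 12.0000) = 1.50000.
After k=1: 1185.00.
k=2: B_{4}/(4)! × [f^{(3)}(15) − f^{(3)}(6)] = −1/720 × (0.00000 − 0.00000) = 0.00000.
After k=2: 1185.00.
k=3: B_{6}/(6)! × [f^{(5)}(15) − f^{(5)}(6)] = 1/30240 × (0.00000 − 0.00000) = 0.00000.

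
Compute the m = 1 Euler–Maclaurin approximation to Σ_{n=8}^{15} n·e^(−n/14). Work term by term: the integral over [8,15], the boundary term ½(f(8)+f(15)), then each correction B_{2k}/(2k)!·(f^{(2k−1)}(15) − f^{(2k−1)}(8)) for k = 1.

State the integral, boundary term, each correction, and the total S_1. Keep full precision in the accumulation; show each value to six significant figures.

S_1 ≈ 39.6761

The integral term ∫_8^15 x·e^(−x/14) dx = 34.8705.
Endpoint term: (f(8) + f(15))/2 = (4.51774 + 5.13778)/2 = 4.82776.
Integral + boundary = 39.6983.
Correction k=1: B_{2}/2! · (f^{(1)}(15) − f^{(1)}(8)) = 1/12 · (-0.0244656 − 0.242022) = -0.0222073.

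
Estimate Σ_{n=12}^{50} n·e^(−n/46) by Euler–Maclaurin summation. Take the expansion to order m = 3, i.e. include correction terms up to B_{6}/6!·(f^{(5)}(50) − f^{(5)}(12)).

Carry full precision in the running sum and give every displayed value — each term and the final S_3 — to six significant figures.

S_3 ≈ 579.123

∫_12^50 x·e^(−x/46) dx evaluates to 566.120.
½[f(12) + f(50)] = ½[9.24458 + 16.8621] = 13.0533.
Running total after boundary: 579.173.
Correction k=1: B_{2}/2! · (f^{(1)}(50) − f^{(1)}(12)) = 1/12 · (-0.0293253 − 0.569412) = -0.0498948.
Running total after k=1: 579.123.
Correction k=2: B_{4}/4! · (f^{(3)}(50) − f^{(3)}(12)) = −1/720 · (0.000304895 − 0.000997247) = 9.61601e-07.
Running total after k=2: 579.123.
Correction k=3: B_{6}/6! · (f^{(5)}(50) − f^{(5)}(12)) = 1/30240 · (2.94730e-07 − 8.15405e-07) = -1.72181e-11.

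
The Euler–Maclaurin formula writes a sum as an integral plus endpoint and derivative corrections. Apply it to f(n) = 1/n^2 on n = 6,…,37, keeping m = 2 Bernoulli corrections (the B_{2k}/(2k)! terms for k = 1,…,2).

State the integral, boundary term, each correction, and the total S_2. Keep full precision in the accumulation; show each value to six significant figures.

∫_6^37 1/x^2 dx evaluates to 0.139640.
Boundary: ½(f(6) + f(37)) = ½(0.0277778 + 0.000730460) = 0.0142541.
Running total after boundary: 0.153894.
k=1: B_{2}/(2)! × [f^{(1)}(37) − f^{(1)}(6)] = 1/12 × (-3.94843e-05 − (-0.00925926)) = 0.000768315.
After k=1: 0.154662.
k=2: B_{4}/(4)! × [f^{(3)}(37) − f^{(3)}(6)] = −1/720 × (-3.46101e-07 − (-0.00308642)) = -4.28621e-06.

S_2 ≈ 0.154658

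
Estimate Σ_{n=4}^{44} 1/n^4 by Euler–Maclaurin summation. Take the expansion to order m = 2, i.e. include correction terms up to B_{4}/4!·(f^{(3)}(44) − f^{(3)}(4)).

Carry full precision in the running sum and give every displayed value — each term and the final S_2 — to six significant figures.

The integral term ∫_4^44 1/x^4 dx = 0.00520442.
Endpoint term: (f(4) + f(44))/2 = (0.00390625 + 2.66802e-07)/2 = 0.00195326.
So far: 0.00715768.
Order-1 term: 1/12 · (-2.42547e-08 − (-0.00390625)) = 0.000325519.
Partial sum through k=1: 0.00748320.
Order-2 term: −1/720 · (-3.75848e-10 − (-0.00732422)) = -1.01725e-05.

S_2 ≈ 0.00747302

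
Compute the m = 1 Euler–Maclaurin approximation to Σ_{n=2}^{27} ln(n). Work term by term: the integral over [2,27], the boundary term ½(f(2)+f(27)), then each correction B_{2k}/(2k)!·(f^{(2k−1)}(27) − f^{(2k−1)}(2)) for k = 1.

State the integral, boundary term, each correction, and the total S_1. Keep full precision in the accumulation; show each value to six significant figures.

Integral: ∫_2^27 ln(x) dx = 62.6013.
½[f(2) + f(27)] = ½[0.693147 + 3.29584] = 1.99449.
Integral + boundary = 64.5958.
k=1: B_{2}/(2)! × [f^{(1)}(27) − f^{(1)}(2)] = 1/12 × (0.0370370 − 0.500000) = -0.0385802.

S_1 ≈ 64.5572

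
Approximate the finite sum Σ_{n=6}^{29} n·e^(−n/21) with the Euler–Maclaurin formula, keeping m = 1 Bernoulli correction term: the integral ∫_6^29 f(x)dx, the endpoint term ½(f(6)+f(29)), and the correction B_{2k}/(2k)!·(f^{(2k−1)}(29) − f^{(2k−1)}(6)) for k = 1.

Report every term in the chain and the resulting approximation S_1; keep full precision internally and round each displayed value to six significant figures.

∫_6^29 x·e^(−x/21) dx evaluates to 162.182.
Boundary: ½(f(6) + f(29)) = ½(4.50886 + 7.28883) = 5.89885.
So far: 168.080.
Order-1 term: 1/12 · (-0.0957482 − 0.536769) = -0.0527098.

S_1 ≈ 168.028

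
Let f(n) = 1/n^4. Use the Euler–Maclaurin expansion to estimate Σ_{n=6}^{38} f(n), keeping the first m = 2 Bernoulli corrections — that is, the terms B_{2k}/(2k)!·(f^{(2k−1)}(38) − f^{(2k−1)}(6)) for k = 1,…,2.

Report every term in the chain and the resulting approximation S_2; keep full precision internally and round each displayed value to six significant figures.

S_2 ≈ 0.00196544

∫_6^38 1/x^4 dx evaluates to 0.00153714.
Boundary: ½(f(6) + f(38)) = ½(0.000771605 + 4.79585e-07) = 0.000386042.
Integral + boundary = 0.00192318.
Order-1 term: 1/12 · (-5.04826e-08 − (-0.000514403)) = 4.28627e-05.
After k=1: 0.00196604.
Order-2 term: −1/720 · (-1.04881e-09 − (-0.000428669)) = -5.95373e-07.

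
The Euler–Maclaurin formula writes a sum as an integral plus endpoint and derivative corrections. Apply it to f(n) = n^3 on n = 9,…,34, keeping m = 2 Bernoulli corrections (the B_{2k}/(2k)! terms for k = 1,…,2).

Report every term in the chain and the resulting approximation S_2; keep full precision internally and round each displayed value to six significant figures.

S_2 ≈ 352729

Integral: ∫_9^34 x^3 dx = 332444.
Endpoint term: (f(9) + f(34))/2 = (729.000 + 39304.0)/2 = 20016.5.
Integral + boundary = 352460.
k=1: B_{2}/(2)! × [f^{(1)}(34) − f^{(1)}(9)] = 1/12 × (3468.00 − 243.000) = 268.750.
After k=1: 352729.
k=2: B_{4}/(4)! × [f^{(3)}(34) − f^{(3)}(9)] = −1/720 × (6.00000 − 6.00000) = 0.00000.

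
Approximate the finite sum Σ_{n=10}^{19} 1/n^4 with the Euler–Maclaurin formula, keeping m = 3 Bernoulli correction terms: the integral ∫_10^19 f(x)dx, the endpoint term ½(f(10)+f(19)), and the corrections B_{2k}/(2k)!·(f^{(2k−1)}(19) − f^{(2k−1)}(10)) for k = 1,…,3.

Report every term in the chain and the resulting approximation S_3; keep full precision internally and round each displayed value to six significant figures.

S_3 ≈ 0.000341755

Integral: ∫_10^19 1/x^4 dx = 0.000284735.
Endpoint term: (f(10) + f(19))/2 = (0.000100000 + 7.67336e-06)/2 = 5.38367e-05.
So far: 0.000338572.
Order-1 term: 1/12 · (-1.61544e-06 − (-4.00000e-05)) = 3.19871e-06.
Partial sum through k=1: 0.000341771.
Order-2 term: −1/720 · (-1.34247e-07 − (-1.20000e-05)) = -1.64802e-08.
Partial sum through k=2: 0.000341754.
Order-3 term: 1/30240 · (-2.08251e-08 − (-6.72000e-06)) = 2.21534e-10.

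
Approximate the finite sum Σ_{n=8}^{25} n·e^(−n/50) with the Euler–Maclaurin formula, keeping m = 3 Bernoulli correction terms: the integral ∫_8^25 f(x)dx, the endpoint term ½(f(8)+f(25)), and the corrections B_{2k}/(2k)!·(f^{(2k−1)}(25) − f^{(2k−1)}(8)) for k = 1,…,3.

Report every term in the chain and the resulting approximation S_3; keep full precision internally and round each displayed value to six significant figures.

S_3 ≈ 207.683

∫_8^25 x·e^(−x/50) dx evaluates to 196.727.
½[f(8) + f(25)] = ½[6.81715 + 15.1633] = 10.9902.
Running total after boundary: 207.717.
Order-1 term: 1/12 · (0.303265 − 0.715801) = -0.0343780.
Running total after k=1: 207.683.
Order-2 term: −1/720 · (0.000606531 − 0.000968035) = 5.02090e-07.
Running total after k=2: 207.683.
Order-3 term: 1/30240 · (4.36702e-07 − 6.59900e-07) = -7.38089e-12.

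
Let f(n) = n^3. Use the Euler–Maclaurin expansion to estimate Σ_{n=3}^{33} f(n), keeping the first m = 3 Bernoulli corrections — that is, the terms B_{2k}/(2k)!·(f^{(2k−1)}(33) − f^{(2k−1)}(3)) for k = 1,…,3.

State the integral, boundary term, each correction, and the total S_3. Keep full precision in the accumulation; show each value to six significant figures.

S_3 ≈ 314712

Integral: ∫_3^33 x^3 dx = 296460.
Endpoint term: (f(3) + f(33))/2 = (27.0000 + 35937.0)/2 = 17982.0.
Running total after boundary: 314442.
k=1: B_{2}/(2)! × [f^{(1)}(33) − f^{(1)}(3)] = 1/12 × (3267.00 − 27.0000) = 270.000.
Partial sum through k=1: 314712.
k=2: B_{4}/(4)! × [f^{(3)}(33) − f^{(3)}(3)] = −1/720 × (6.00000 − 6.00000) = 0.00000.
Partial sum through k=2: 314712.
k=3: B_{6}/(6)! × [f^{(5)}(33) − f^{(5)}(3)] = 1/30240 × (0.00000 − 0.00000) = 0.00000.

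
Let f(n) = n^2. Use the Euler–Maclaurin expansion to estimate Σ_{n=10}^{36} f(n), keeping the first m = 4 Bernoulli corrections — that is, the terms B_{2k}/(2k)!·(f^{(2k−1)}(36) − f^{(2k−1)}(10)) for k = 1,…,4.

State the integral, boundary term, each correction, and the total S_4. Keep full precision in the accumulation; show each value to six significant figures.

The integral term ∫_10^36 x^2 dx = 15218.7.
½[f(10) + f(36)] = ½[100.000 + 1296.00] = 698.000.
Running total after boundary: 15916.7.
k=1: B_{2}/(2)! × [f^{(1)}(36) − f^{(1)}(10)] = 1/12 × (72.0000 − 20.0000) = 4.33333.
After k=1: 15921.0.
k=2: B_{4}/(4)! × [f^{(3)}(36) − f^{(3)}(10)] = −1/720 × (0.00000 − 0.00000) = 0.00000.
After k=2: 15921.0.
k=3: B_{6}/(6)! × [f^{(5)}(36) − f^{(5)}(10)] = 1/30240 × (0.00000 − 0.00000) = 0.00000.
After k=3: 15921.0.
k=4: B_{8}/(8)! × [f^{(7)}(36) − f^{(7)}(10)] = −1/1209600 × (0.00000 − 0.00000) = 0.00000.

S_4 ≈ 15921.0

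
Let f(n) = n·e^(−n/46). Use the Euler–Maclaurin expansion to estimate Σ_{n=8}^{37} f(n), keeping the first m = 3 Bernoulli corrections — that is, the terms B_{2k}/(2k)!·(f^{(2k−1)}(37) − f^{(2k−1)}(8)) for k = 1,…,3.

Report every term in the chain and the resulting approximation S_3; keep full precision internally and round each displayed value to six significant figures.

The integral term ∫_8^37 x·e^(−x/46) dx = 379.384.
Endpoint term: (f(8) + f(37))/2 = (6.72296 + 16.5530)/2 = 11.6380.
Integral + boundary = 391.022.
Correction k=1: B_{2}/2! · (f^{(1)}(37) − f^{(1)}(8)) = 1/12 · (0.0875308 − 0.694219) = -0.0505573.
After k=1: 390.971.
Correction k=2: B_{4}/4! · (f^{(3)}(37) − f^{(3)}(8)) = −1/720 · (0.000464220 − 0.00112238) = 9.14112e-07.
After k=2: 390.971.
Correction k=3: B_{6}/6! · (f^{(5)}(37) − f^{(5)}(8)) = 1/30240 · (4.19222e-07 − 9.05804e-07) = -1.60907e-11.

S_3 ≈ 390.971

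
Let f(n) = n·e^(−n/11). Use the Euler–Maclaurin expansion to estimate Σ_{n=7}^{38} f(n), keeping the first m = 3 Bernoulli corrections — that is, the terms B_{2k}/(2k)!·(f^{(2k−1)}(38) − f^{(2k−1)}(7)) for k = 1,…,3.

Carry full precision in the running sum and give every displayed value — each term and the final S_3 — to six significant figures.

S_3 ≈ 90.1811

The integral term ∫_7^38 x·e^(−x/11) dx = 87.7509.
½[f(7) + f(38)] = ½[3.70449 + 1.20086] = 2.45268.
So far: 90.2036.
k=1: B_{2}/(2)! × [f^{(1)}(38) − f^{(1)}(7)] = 1/12 × (-0.0775677 − 0.192441) = -0.0225007.
Partial sum through k=1: 90.1811.
k=2: B_{4}/(4)! × [f^{(3)}(38) − f^{(3)}(7)] = −1/720 × (-0.000118714 − 0.0103378) = 1.45229e-05.
Partial sum through k=2: 90.1811.
k=3: B_{6}/(6)! × [f^{(5)}(38) − f^{(5)}(7)] = 1/30240 × (3.33577e-06 − 0.000157728) = -5.10556e-09.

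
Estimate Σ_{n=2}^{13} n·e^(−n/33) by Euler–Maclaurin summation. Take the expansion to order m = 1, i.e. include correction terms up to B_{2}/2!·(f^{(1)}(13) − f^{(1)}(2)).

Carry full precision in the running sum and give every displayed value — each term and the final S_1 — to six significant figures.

Integral: ∫_2^13 x·e^(−x/33) dx = 63.3475.
Endpoint term: (f(2) + f(13))/2 = (1.88239 + 8.76713)/2 = 5.32476.
So far: 68.6723.
k=1: B_{2}/(2)! × [f^{(1)}(13) − f^{(1)}(2)] = 1/12 × (0.408724 − 0.884152) = -0.0396190.

S_1 ≈ 68.6326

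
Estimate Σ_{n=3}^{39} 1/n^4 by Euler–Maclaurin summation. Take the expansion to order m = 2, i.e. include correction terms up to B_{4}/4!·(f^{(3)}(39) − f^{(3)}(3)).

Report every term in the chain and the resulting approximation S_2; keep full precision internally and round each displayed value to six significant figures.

S_2 ≈ 0.0198086

The integral term ∫_3^39 1/x^4 dx = 0.0123401.
Endpoint term: (f(3) + f(39))/2 = (0.0123457 + 4.32257e-07)/2 = 0.00617306.
Running total after boundary: 0.0185131.
k=1: B_{2}/(2)! × [f^{(1)}(39) − f^{(1)}(3)] = 1/12 × (-4.43340e-08 − (-0.0164609)) = 0.00137174.
After k=1: 0.0198849.
k=2: B_{4}/(4)! × [f^{(3)}(39) − f^{(3)}(3)] = −1/720 × (-8.74438e-10 − (-0.0548697)) = -7.62079e-05.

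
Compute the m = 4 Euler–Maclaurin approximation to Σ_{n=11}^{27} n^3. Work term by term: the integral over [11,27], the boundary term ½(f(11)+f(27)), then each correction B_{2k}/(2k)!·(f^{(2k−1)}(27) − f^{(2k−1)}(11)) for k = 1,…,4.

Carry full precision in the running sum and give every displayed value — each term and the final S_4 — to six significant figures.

Integral: ∫_11^27 x^3 dx = 129200.
Endpoint term: (f(11) + f(27))/2 = (1331.00 + 19683.0)/2 = 10507.0.
So far: 139707.
Correction k=1: B_{2}/2! · (f^{(1)}(27) − f^{(1)}(11)) = 1/12 · (2187.00 − 363.000) = 152.000.
Running total after k=1: 139859.
Correction k=2: B_{4}/4! · (f^{(3)}(27) − f^{(3)}(11)) = −1/720 · (6.00000 − 6.00000) = 0.00000.
Running total after k=2: 139859.
Correction k=3: B_{6}/6! · (f^{(5)}(27) − f^{(5)}(11)) = 1/30240 · (0.00000 − 0.00000) = 0.00000.
Running total after k=3: 139859.
Correction k=4: B_{8}/8! · (f^{(7)}(27) − f^{(7)}(11)) = −1/1209600 · (0.00000 − 0.00000) = 0.00000.

S_4 ≈ 139859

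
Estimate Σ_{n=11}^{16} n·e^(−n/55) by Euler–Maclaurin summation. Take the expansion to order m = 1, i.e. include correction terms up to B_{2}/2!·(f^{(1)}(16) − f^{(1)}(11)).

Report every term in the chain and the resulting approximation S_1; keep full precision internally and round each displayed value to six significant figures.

The integral term ∫_11^16 x·e^(−x/55) dx = 52.6785.
Boundary: ½(f(11) + f(16)) = ½(9.00604 + 11.9613) = 10.4837.
So far: 63.1622.
Order-1 term: 1/12 · (0.530105 − 0.654985) = -0.0104067.

S_1 ≈ 63.1518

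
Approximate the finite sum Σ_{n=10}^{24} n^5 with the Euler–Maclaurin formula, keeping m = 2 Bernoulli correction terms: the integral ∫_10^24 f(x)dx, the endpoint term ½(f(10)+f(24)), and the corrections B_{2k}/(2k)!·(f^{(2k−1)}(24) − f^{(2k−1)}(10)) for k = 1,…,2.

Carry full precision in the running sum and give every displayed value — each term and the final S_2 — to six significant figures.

∫_10^24 x^5 dx evaluates to 3.16838e+07.
½[f(10) + f(24)] = ½[100000 + 7.96262e+06] = 4.03131e+06.
Integral + boundary = 3.57151e+07.
Order-1 term: 1/12 · (1.65888e+06 − 50000.0) = 134073.
Running total after k=1: 3.58492e+07.
Order-2 term: −1/720 · (34560.0 − 6000.00) = -39.6667.

S_2 ≈ 3.58492e+07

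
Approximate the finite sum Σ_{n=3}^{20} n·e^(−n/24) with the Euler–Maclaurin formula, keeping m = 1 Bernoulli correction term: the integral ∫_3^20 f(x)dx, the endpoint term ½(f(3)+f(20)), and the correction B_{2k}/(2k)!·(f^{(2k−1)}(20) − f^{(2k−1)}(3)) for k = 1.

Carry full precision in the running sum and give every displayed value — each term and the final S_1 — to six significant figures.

S_1 ≈ 118.534

Integral: ∫_3^20 x·e^(−x/24) dx = 112.922.
Endpoint term: (f(3) + f(20))/2 = (2.64749 + 8.69196)/2 = 5.66973.
Running total after boundary: 118.592.
k=1: B_{2}/(2)! × [f^{(1)}(20) − f^{(1)}(3)] = 1/12 × (0.0724330 − 0.772185) = -0.0583126.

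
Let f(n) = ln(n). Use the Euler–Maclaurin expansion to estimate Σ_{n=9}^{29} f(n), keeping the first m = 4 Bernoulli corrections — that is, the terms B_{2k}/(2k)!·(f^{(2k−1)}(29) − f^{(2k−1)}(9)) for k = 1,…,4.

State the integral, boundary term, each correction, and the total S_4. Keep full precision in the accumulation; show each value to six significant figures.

Integral: ∫_9^29 ln(x) dx = 57.8766.
Endpoint term: (f(9) + f(29))/2 = (2.19722 + 3.36730)/2 = 2.78226.
Running total after boundary: 60.6588.
Order-1 term: 1/12 · (0.0344828 − 0.111111) = -0.00638570.
After k=1: 60.6524.
Order-2 term: −1/720 · (8.20042e-05 − 0.00274348) = 3.69650e-06.
After k=2: 60.6524.
Order-3 term: 1/30240 · (1.17010e-06 − 0.000406442) = -1.34019e-08.
After k=3: 60.6524.
Order-4 term: −1/1209600 · (4.17394e-08 − 0.000150534) = 1.24415e-10.

S_4 ≈ 60.6524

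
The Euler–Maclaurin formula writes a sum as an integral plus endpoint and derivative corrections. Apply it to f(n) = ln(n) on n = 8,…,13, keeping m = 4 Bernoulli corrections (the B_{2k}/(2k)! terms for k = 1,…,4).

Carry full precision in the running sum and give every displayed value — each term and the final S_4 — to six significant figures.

S_4 ≈ 14.0270

∫_8^13 ln(x) dx evaluates to 11.7088.
Endpoint term: (f(8) + f(13))/2 = (2.07944 + 2.56495)/2 = 2.32220.
Integral + boundary = 14.0310.
Order-1 term: 1/12 · (0.0769231 − 0.125000) = -0.00400641.
After k=1: 14.0270.
Order-2 term: −1/720 · (0.000910332 − 0.00390625) = 4.16100e-06.
After k=2: 14.0270.
Order-3 term: 1/30240 · (6.46390e-05 − 0.000732422) = -2.20828e-08.
After k=3: 14.0270.
Order-4 term: −1/1209600 · (1.14744e-05 − 0.000343323) = 2.74346e-10.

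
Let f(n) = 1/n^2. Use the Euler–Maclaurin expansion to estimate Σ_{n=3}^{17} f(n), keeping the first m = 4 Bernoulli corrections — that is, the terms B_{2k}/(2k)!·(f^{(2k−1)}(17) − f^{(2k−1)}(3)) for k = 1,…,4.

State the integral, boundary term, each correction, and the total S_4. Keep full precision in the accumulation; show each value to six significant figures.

Integral: ∫_3^17 1/x^2 dx = 0.274510.
½[f(3) + f(17)] = ½[0.111111 + 0.00346021] = 0.0572857.
Running total after boundary: 0.331795.
Correction k=1: B_{2}/2! · (f^{(1)}(17) − f^{(1)}(3)) = 1/12 · (-0.000407083 − (-0.0740741)) = 0.00613892.
Running total after k=1: 0.337934.
Correction k=2: B_{4}/4! · (f^{(3)}(17) − f^{(3)}(3)) = −1/720 · (-1.69031e-05 − (-0.0987654)) = -0.000137151.
Running total after k=2: 0.337797.
Correction k=3: B_{6}/6! · (f^{(5)}(17) − f^{(5)}(3)) = 1/30240 · (-1.75465e-06 − (-0.329218)) = 1.08868e-05.
Running total after k=3: 0.337808.
Correction k=4: B_{8}/8! · (f^{(7)}(17) − f^{(7)}(3)) = −1/1209600 · (-3.40001e-07 − (-2.04847)) = -1.69351e-06.

S_4 ≈ 0.337806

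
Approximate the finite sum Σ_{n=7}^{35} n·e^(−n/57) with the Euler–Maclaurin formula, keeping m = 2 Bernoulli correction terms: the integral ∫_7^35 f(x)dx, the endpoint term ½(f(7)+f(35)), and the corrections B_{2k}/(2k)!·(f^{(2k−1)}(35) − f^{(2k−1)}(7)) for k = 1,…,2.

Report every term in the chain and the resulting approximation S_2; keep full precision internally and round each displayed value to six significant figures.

Integral: ∫_7^35 x·e^(−x/57) dx = 388.559.
½[f(7) + f(35)] = ½[6.19104 + 18.9407] = 12.5659.
Running total after boundary: 401.124.
Order-1 term: 1/12 · (0.208870 − 0.775820) = -0.0472458.
Running total after k=1: 401.077.
Order-2 term: −1/720 · (0.000397413 − 0.000783222) = 5.35846e-07.

S_2 ≈ 401.077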